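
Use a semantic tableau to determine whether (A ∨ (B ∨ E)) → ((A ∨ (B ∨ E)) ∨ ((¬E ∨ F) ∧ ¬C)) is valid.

Valid

Assume the negation and expand:
Initial set: {¬((A ∨ (B ∨ E)) → ((A ∨ (B ∨ E)) ∨ ((¬E ∨ F) ∧ ¬C)))}.
¬((A ∨ (B ∨ E)) → ((A ∨ (B ∨ E)) ∨ ((¬E ∨ F) ∧ ¬C))): α-rule — add (A ∨ (B ∨ E)), ¬((A ∨ (B ∨ E)) ∨ ((¬E ∨ F) ∧ ¬C)).
¬((A ∨ (B ∨ E)) ∨ ((¬E ∨ F) ∧ ¬C)): α-rule — add ¬(A ∨ (B ∨ E)), ¬((¬E ∨ F) ∧ ¬C).
¬(A ∨ (B ∨ E)): α-rule — add ¬A, ¬(B ∨ E).
¬(B ∨ E): α-rule — add ¬B, ¬E.
(A ∨ (B ∨ E)): β-rule — branch into A  //  (B ∨ E).
  branch 1 (add A):
    × closes — contains both A and ¬A.
  branch 2 (add (B ∨ E)):
    ¬((¬E ∨ F) ∧ ¬C): β-rule — branch into ¬(¬E ∨ F)  //  ¬¬C.
      branch 2.1 (add ¬(¬E ∨ F)):
        ¬(¬E ∨ F): α-rule — add ¬¬E, ¬F.
        × closes — contains both E and ¬E.
      branch 2.2 (add ¬¬C):
        (B ∨ E): β-rule — branch into B  //  E.
          branch 2.2.1 (add B):
            × closes — contains both B and ¬B.
          branch 2.2.2 (add E):
            × closes — contains both E and ¬E.
All 4 branches close.
Every branch closed, so the negation is unsatisfiable and the formula is valid.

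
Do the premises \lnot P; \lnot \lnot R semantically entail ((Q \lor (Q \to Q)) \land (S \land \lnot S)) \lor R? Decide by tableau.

Initial set: {\lnot P; \lnot \lnot R; \lnot (((Q \lor (Q \to Q)) \land (S \land \lnot S)) \lor R)}.
\lnot \lnot R: drop double negation, giving R.
\lnot (((Q \lor (Q \to Q)) \land (S \land \lnot S)) \lor R): α-rule — add \lnot ((Q \lor (Q \to Q)) \land (S \land \lnot S)), \lnot R.
× closes — contains both R and \lnot R.
All 1 branch closes.
Every branch closed, so the premises entail the conclusion.

Yes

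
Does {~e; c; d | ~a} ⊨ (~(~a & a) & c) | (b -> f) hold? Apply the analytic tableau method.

Initial set: {~e; c; (d | ~a); ~((~(~a & a) & c) | (b -> f))}.
~((~(~a & a) & c) | (b -> f)): α-rule — add ~(~(~a & a) & c), ~(b -> f).
~(b -> f): α-rule — add b, ~f.
(d | ~a): β-rule — branch into d  //  ~a.
  branch 1 (add d):
    ~(~(~a & a) & c): β-rule — branch into ~~(~a & a)  //  ~c.
      branch 1.1 (add ~~(~a & a)):
        ~~(~a & a): α-rule — add ~a, a.
        × closes — contains both a and ~a.
      branch 1.2 (add ~c):
        × closes — contains both c and ~c.
  branch 2 (add ~a):
    ~(~(~a & a) & c): β-rule — branch into ~~(~a & a)  //  ~c.
      branch 2.1 (add ~~(~a & a)):
        ~~(~a & a): α-rule — add ~a, a.
        × closes — contains both a and ~a.
      branch 2.2 (add ~c):
        × closes — contains both c and ~c.
All 4 branches close.
Every branch closed, so the premises entail the conclusion.

Yes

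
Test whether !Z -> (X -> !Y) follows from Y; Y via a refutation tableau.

Initial set: {Y; Y; !(!Z -> (X -> !Y))}.
!(!Z -> (X -> !Y)): α-rule — add !Z, !(X -> !Y).
!(X -> !Y): α-rule — add X, !!Y.
○ open, literals {X=true, Y=true, Z=false}.
0 branches closed, 1 open.
An open branch gives a countermodel: X=true, Y=true, Z=false (unmentioned atoms arbitrary); the premises hold there but the conclusion fails.

No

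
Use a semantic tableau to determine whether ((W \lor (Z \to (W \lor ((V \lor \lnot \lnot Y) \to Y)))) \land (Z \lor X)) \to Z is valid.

Not valid

Assume the negation and expand:
Initial set: {\lnot (((W \lor (Z \to (W \lor ((V \lor \lnot \lnot Y) \to Y)))) \land (Z \lor X)) \to Z)}.
\lnot (((W \lor (Z \to (W \lor ((V \lor \lnot \lnot Y) \to Y)))) \land (Z \lor X)) \to Z): α-rule — add ((W \lor (Z \to (W \lor ((V \lor \lnot \lnot Y) \to Y)))) \land (Z \lor X)), \lnot Z.
((W \lor (Z \to (W \lor ((V \lor \lnot \lnot Y) \to Y)))) \land (Z \lor X)): α-rule — add (W \lor (Z \to (W \lor ((V \lor \lnot \lnot Y) \to Y)))), (Z \lor X).
(W \lor (Z \to (W \lor ((V \lor \lnot \lnot Y) \to Y)))): β-rule — branch into W  //  (Z \to (W \lor ((V \lor \lnot \lnot Y) \to Y))).
  branch 1 (add W):
    (Z \lor X): β-rule — branch into Z  //  X.
      branch 1.1 (add Z):
        × closes — contains both Z and \lnot Z.
      branch 1.2 (add X):
        ○ open, literals {W=true, X=true, Z=false}.
  branch 2 (add (Z \to (W \lor ((V \lor \lnot \lnot Y) \to Y)))):
    (Z \lor X): β-rule — branch into Z  //  X.
      branch 2.1 (add Z):
        × closes — contains both Z and \lnot Z.
      branch 2.2 (add X):
        (Z \to (W \lor ((V \lor \lnot \lnot Y) \to Y))): β-rule — branch into \lnot Z  //  (W \lor ((V \lor \lnot \lnot Y) \to Y)).
          branch 2.2.1 (add \lnot Z):
            ○ open, literals {X=true, Z=false}.
          branch 2.2.2 (add (W \lor ((V \lor \lnot \lnot Y) \to Y))):
            (W \lor ((V \lor \lnot \lnot Y) \to Y)): β-rule — branch into W  //  ((V \lor \lnot \lnot Y) \to Y).
              branch 2.2.2.1 (add W):
                ○ open, literals {W=true, X=true, Z=false}.
              branch 2.2.2.2 (add ((V \lor \lnot \lnot Y) \to Y)):
                ((V \lor \lnot \lnot Y) \to Y): β-rule — branch into \lnot (V \lor \lnot \lnot Y)  //  Y.
                  branch 2.2.2.2.1 (add \lnot (V \lor \lnot \lnot Y)):
                    \lnot (V \lor \lnot \lnot Y): α-rule — add \lnot V, \lnot \lnot \lnot Y.
                    \lnot \lnot \lnot Y: drop double negation, giving \lnot Y.
                    ○ open, literals {V=false, X=true, Y=false, Z=false}.
                  branch 2.2.2.2.2 (add Y):
                    ○ open, literals {X=true, Y=true, Z=false}.
2 branches closed, 5 open.
An open branch gives a countermodel: W=true, X=true, Z=false (unmentioned atoms arbitrary); under it the original formula is false.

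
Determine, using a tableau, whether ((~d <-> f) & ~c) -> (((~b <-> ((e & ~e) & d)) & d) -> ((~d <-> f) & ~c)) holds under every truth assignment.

Valid

Assume the negation and expand:
Initial set: {F (((~d <-> f) & ~c) -> (((~b <-> ((e & ~e) & d)) & d) -> ((~d <-> f) & ~c)))}.
F (((~d <-> f) & ~c) -> (((~b <-> ((e & ~e) & d)) & d) -> ((~d <-> f) & ~c))): α-rule — add T ((~d <-> f) & ~c), F (((~b <-> ((e & ~e) & d)) & d) -> ((~d <-> f) & ~c)).
T ((~d <-> f) & ~c): α-rule — add T (~d <-> f), T ~c.
F (((~b <-> ((e & ~e) & d)) & d) -> ((~d <-> f) & ~c)): α-rule — add T ((~b <-> ((e & ~e) & d)) & d), F ((~d <-> f) & ~c).
T ((~b <-> ((e & ~e) & d)) & d): α-rule — add T (~b <-> ((e & ~e) & d)), T d.
T (~d <-> f): β-rule — branch into T ~d, T f  //  F ~d, F f.
  branch 1 (add T ~d, T f):
    × closes — contains both d and ~d.
  branch 2 (add F ~d, F f):
    F ((~d <-> f) & ~c): β-rule — branch into F (~d <-> f)  //  F ~c.
      branch 2.1 (add F (~d <-> f)):
        T (~b <-> ((e & ~e) & d)): β-rule — branch into T ~b, T ((e & ~e) & d)  //  F ~b, F ((e & ~e) & d).
          branch 2.1.1 (add T ~b, T ((e & ~e) & d)):
            T ((e & ~e) & d): α-rule — add T (e & ~e), T d.
            T (e & ~e): α-rule — add T e, T ~e.
            × closes — contains both e and ~e.
          branch 2.1.2 (add F ~b, F ((e & ~e) & d)):
            F (~d <-> f): β-rule — branch into T ~d, F f  //  F ~d, T f.
              branch 2.1.2.1 (add T ~d, F f):
                × closes — contains both d and ~d.
              branch 2.1.2.2 (add F ~d, T f):
                × closes — contains both f and ~f.
      branch 2.2 (add F ~c):
        × closes — contains both c and ~c.
All 5 branches close.
Every branch closed, so the negation is unsatisfiable and the formula is valid.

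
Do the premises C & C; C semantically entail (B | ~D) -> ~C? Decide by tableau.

Initial set: {T (C & C); T C; F ((B | ~D) -> ~C)}.
T (C & C): α-rule — add T C, T C.
F ((B | ~D) -> ~C): α-rule — add T (B | ~D), F ~C.
T (B | ~D): β-rule — branch into T B  //  T ~D.
  branch 1 (add T B):
    ○ open, literals {B=true, C=true}.
  branch 2 (add T ~D):
    ○ open, literals {C=true, D=false}.
0 branches closed, 2 open.
An open branch gives a countermodel: B=true, C=true (unmentioned atoms arbitrary); the premises hold there but the conclusion fails.

No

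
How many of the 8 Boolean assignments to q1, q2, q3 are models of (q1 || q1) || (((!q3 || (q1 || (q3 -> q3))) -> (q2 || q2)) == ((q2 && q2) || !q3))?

7

Initial set: {T ((q1 || q1) || (((!q3 || (q1 || (q3 -> q3))) -> (q2 || q2)) == ((q2 && q2) || !q3)))}.
T ((q1 || q1) || (((!q3 || (q1 || (q3 -> q3))) -> (q2 || q2)) == ((q2 && q2) || !q3))): β-rule — branch into T (q1 || q1)  //  T (((!q3 || (q1 || (q3 -> q3))) -> (q2 || q2)) == ((q2 && q2) || !q3)).
  branch 1 (add T (q1 || q1)):
    T (q1 || q1): β-rule — branch into T q1  //  T q1.
      branch 1.1 (add T q1):
        ○ open, literals {q1=T}.
      branch 1.2 (add T q1):
        ○ open, literals {q1=T}.
  branch 2 (add T (((!q3 || (q1 || (q3 -> q3))) -> (q2 || q2)) == ((q2 && q2) || !q3))):
    T (((!q3 || (q1 || (q3 -> q3))) -> (q2 || q2)) == ((q2 && q2) || !q3)): β-rule — branch into T ((!q3 || (q1 || (q3 -> q3))) -> (q2 || q2)), T ((q2 && q2) || !q3)  //  F ((!q3 || (q1 || (q3 -> q3))) -> (q2 || q2)), F ((q2 && q2) || !q3).
      branch 2.1 (add T ((!q3 || (q1 || (q3 -> q3))) -> (q2 || q2)), T ((q2 && q2) || !q3)):
        T ((!q3 || (q1 || (q3 -> q3))) -> (q2 || q2)): β-rule — branch into F (!q3 || (q1 || (q3 -> q3)))  //  T (q2 || q2).
          branch 2.1.1 (add F (!q3 || (q1 || (q3 -> q3)))):
            F (!q3 || (q1 || (q3 -> q3))): α-rule — add F !q3, F (q1 || (q3 -> q3)).
            F (q1 || (q3 -> q3)): α-rule — add F q1, F (q3 -> q3).
            F (q3 -> q3): α-rule — add T q3, F q3.
            × closes — contains both q3 and !q3.
          branch 2.1.2 (add T (q2 || q2)):
            T ((q2 && q2) || !q3): β-rule — branch into T (q2 && q2)  //  T !q3.
              branch 2.1.2.1 (add T (q2 && q2)):
                T (q2 && q2): α-rule — add T q2, T q2.
                T (q2 || q2): β-rule — branch into T q2  //  T q2.
                  branch 2.1.2.1.1 (add T q2):
                    ○ open, literals {q2=T}.
                  branch 2.1.2.1.2 (add T q2):
                    ○ open, literals {q2=T}.
              branch 2.1.2.2 (add T !q3):
                T (q2 || q2): β-rule — branch into T q2  //  T q2.
                  branch 2.1.2.2.1 (add T q2):
                    ○ open, literals {q2=T, q3=F}.
                  branch 2.1.2.2.2 (add T q2):
                    ○ open, literals {q2=T, q3=F}.
      branch 2.2 (add F ((!q3 || (q1 || (q3 -> q3))) -> (q2 || q2)), F ((q2 && q2) || !q3)):
        F ((!q3 || (q1 || (q3 -> q3))) -> (q2 || q2)): α-rule — add T (!q3 || (q1 || (q3 -> q3))), F (q2 || q2).
        F ((q2 && q2) || !q3): α-rule — add F (q2 && q2), F !q3.
        F (q2 || q2): α-rule — add F q2, F q2.
        T (!q3 || (q1 || (q3 -> q3))): β-rule — branch into T !q3  //  T (q1 || (q3 -> q3)).
          branch 2.2.1 (add T !q3):
            × closes — contains both q3 and !q3.
          branch 2.2.2 (add T (q1 || (q3 -> q3))):
            F (q2 && q2): β-rule — branch into F q2  //  F q2.
              branch 2.2.2.1 (add F q2):
                T (q1 || (q3 -> q3)): β-rule — branch into T q1  //  T (q3 -> q3).
                  branch 2.2.2.1.1 (add T q1):
                    ○ open, literals {q1=T, q2=F, q3=T}.
                  branch 2.2.2.1.2 (add T (q3 -> q3)):
                    T (q3 -> q3): β-rule — branch into F q3  //  T q3.
                      branch 2.2.2.1.2.1 (add F q3):
                        × closes — contains both q3 and !q3.
                      branch 2.2.2.1.2.2 (add T q3):
                        ○ open, literals {q2=F, q3=T}.
              branch 2.2.2.2 (add F q2):
                T (q1 || (q3 -> q3)): β-rule — branch into T q1  //  T (q3 -> q3).
                  branch 2.2.2.2.1 (add T q1):
                    ○ open, literals {q1=T, q2=F, q3=T}.
                  branch 2.2.2.2.2 (add T (q3 -> q3)):
                    T (q3 -> q3): β-rule — branch into F q3  //  T q3.
                      branch 2.2.2.2.2.1 (add F q3):
                        × closes — contains both q3 and !q3.
                      branch 2.2.2.2.2.2 (add T q3):
                        ○ open, literals {q2=F, q3=T}.
4 branches closed, 10 open.
Each open branch fixes some atoms; the unmentioned ones are free. Counting distinct full assignments: branch {q1=T} (q2, q3) contributes 4 new; branch {q1=T} (q2, q3) contributes 0 new; branch {q2=T} (q1, q3) contributes 2 new; branch {q2=T} (q1, q3) contributes 0 new; branch {q2=T, q3=F} (q1) contributes 0 new; branch {q2=T, q3=F} (q1) contributes 0 new; branch {q1=T, q2=F, q3=T} (none free) contributes 0 new; branch {q2=F, q3=T} (q1) contributes 1 new; branch {q1=T, q2=F, q3=T} (none free) contributes 0 new; branch {q2=F, q3=T} (q1) contributes 0 new. Total: 7.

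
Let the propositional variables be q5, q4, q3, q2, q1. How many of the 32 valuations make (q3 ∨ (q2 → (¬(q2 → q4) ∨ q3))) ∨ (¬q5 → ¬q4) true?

Initial set: {T ((q3 ∨ (q2 → (¬(q2 → q4) ∨ q3))) ∨ (¬q5 → ¬q4))}.
T ((q3 ∨ (q2 → (¬(q2 → q4) ∨ q3))) ∨ (¬q5 → ¬q4)): β-rule — branch into T (q3 ∨ (q2 → (¬(q2 → q4) ∨ q3)))  //  T (¬q5 → ¬q4).
  branch 1 (add T (q3 ∨ (q2 → (¬(q2 → q4) ∨ q3)))):
    T (q3 ∨ (q2 → (¬(q2 → q4) ∨ q3))): β-rule — branch into T q3  //  T (q2 → (¬(q2 → q4) ∨ q3)).
      branch 1.1 (add T q3):
        ○ open, literals {q3=1}.
      branch 1.2 (add T (q2 → (¬(q2 → q4) ∨ q3))):
        T (q2 → (¬(q2 → q4) ∨ q3)): β-rule — branch into F q2  //  T (¬(q2 → q4) ∨ q3).
          branch 1.2.1 (add F q2):
            ○ open, literals {q2=0}.
          branch 1.2.2 (add T (¬(q2 → q4) ∨ q3)):
            T (¬(q2 → q4) ∨ q3): β-rule — branch into T ¬(q2 → q4)  //  T q3.
              branch 1.2.2.1 (add T ¬(q2 → q4)):
                T ¬(q2 → q4): α-rule — add T q2, F q4.
                ○ open, literals {q2=1, q4=0}.
              branch 1.2.2.2 (add T q3):
                ○ open, literals {q3=1}.
  branch 2 (add T (¬q5 → ¬q4)):
    T (¬q5 → ¬q4): β-rule — branch into F ¬q5  //  T ¬q4.
      branch 2.1 (add F ¬q5):
        ○ open, literals {q5=1}.
      branch 2.2 (add T ¬q4):
        ○ open, literals {q4=0}.
0 branches closed, 6 open.
Each open branch fixes some atoms; the unmentioned ones are free. Counting distinct full assignments: branch {q3=1} (q5, q4, q2, q1) contributes 16 new; branch {q2=0} (q5, q4, q3, q1) contributes 8 new; branch {q2=1, q4=0} (q5, q3, q1) contributes 4 new; branch {q3=1} (q5, q4, q2, q1) contributes 0 new; branch {q5=1} (q4, q3, q2, q1) contributes 2 new; branch {q4=0} (q5, q3, q2, q1) contributes 0 new. Total: 30.

30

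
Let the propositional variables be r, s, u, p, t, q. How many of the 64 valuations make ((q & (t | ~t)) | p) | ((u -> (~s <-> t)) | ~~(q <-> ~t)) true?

Initial set: {(((q & (t | ~t)) | p) | ((u -> (~s <-> t)) | ~~(q <-> ~t)))}.
(((q & (t | ~t)) | p) | ((u -> (~s <-> t)) | ~~(q <-> ~t))): β-rule — branch into ((q & (t | ~t)) | p)  //  ((u -> (~s <-> t)) | ~~(q <-> ~t)).
  branch 1 (add ((q & (t | ~t)) | p)):
    ((q & (t | ~t)) | p): β-rule — branch into (q & (t | ~t))  //  p.
      branch 1.1 (add (q & (t | ~t))):
        (q & (t | ~t)): α-rule — add q, (t | ~t).
        (t | ~t): β-rule — branch into t  //  ~t.
          branch 1.1.1 (add t):
            ○ open, literals {q=1, t=1}.
          branch 1.1.2 (add ~t):
            ○ open, literals {q=1, t=0}.
      branch 1.2 (add p):
        ○ open, literals {p=1}.
  branch 2 (add ((u -> (~s <-> t)) | ~~(q <-> ~t))):
    ((u -> (~s <-> t)) | ~~(q <-> ~t)): β-rule — branch into (u -> (~s <-> t))  //  ~~(q <-> ~t).
      branch 2.1 (add (u -> (~s <-> t))):
        (u -> (~s <-> t)): β-rule — branch into ~u  //  (~s <-> t).
          branch 2.1.1 (add ~u):
            ○ open, literals {u=0}.
          branch 2.1.2 (add (~s <-> t)):
            (~s <-> t): β-rule — branch into ~s, t  //  ~~s, ~t.
              branch 2.1.2.1 (add ~s, t):
                ○ open, literals {s=0, t=1}.
              branch 2.1.2.2 (add ~~s, ~t):
                ○ open, literals {s=1, t=0}.
      branch 2.2 (add ~~(q <-> ~t)):
        ~~(q <-> ~t): drop double negation, giving (q <-> ~t).
        (q <-> ~t): β-rule — branch into q, ~t  //  ~q, ~~t.
          branch 2.2.1 (add q, ~t):
            ○ open, literals {q=1, t=0}.
          branch 2.2.2 (add ~q, ~~t):
            ○ open, literals {q=0, t=1}.
0 branches closed, 8 open.
Each open branch fixes some atoms; the unmentioned ones are free. Counting distinct full assignments: branch {q=1, t=1} (r, s, u, p) contributes 16 new; branch {q=1, t=0} (r, s, u, p) contributes 16 new; branch {p=1} (r, s, u, t, q) contributes 16 new; branch {u=0} (r, s, p, t, q) contributes 8 new; branch {s=0, t=1} (r, u, p, q) contributes 2 new; branch {s=1, t=0} (r, u, p, q) contributes 2 new; branch {q=1, t=0} (r, s, u, p) contributes 0 new; branch {q=0, t=1} (r, s, u, p) contributes 2 new. Total: 62.

62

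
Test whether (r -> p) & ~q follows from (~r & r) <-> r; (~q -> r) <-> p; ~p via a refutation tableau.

Yes

Initial set: {((~r & r) <-> r); ((~q -> r) <-> p); ~p; ~((r -> p) & ~q)}.
((~r & r) <-> r): β-rule — branch into (~r & r), r  //  ~(~r & r), ~r.
  branch 1 (add (~r & r), r):
    (~r & r): α-rule — add ~r, r.
    × closes — contains both r and ~r.
  branch 2 (add ~(~r & r), ~r):
    ((~q -> r) <-> p): β-rule — branch into (~q -> r), p  //  ~(~q -> r), ~p.
      branch 2.1 (add (~q -> r), p):
        × closes — contains both p and ~p.
      branch 2.2 (add ~(~q -> r), ~p):
        ~(~q -> r): α-rule — add ~q, ~r.
        ~((r -> p) & ~q): β-rule — branch into ~(r -> p)  //  ~~q.
          branch 2.2.1 (add ~(r -> p)):
            ~(r -> p): α-rule — add r, ~p.
            × closes — contains both r and ~r.
          branch 2.2.2 (add ~~q):
            × closes — contains both q and ~q.
All 4 branches close.
Every branch closed, so the premises entail the conclusion.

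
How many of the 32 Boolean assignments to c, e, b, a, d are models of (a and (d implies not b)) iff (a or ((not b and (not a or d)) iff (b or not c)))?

24

Initial set: {((a and (d implies not b)) iff (a or ((not b and (not a or d)) iff (b or not c))))}.
((a and (d implies not b)) iff (a or ((not b and (not a or d)) iff (b or not c)))): β-rule — branch into (a and (d implies not b)), (a or ((not b and (not a or d)) iff (b or not c)))  //  not (a and (d implies not b)), not (a or ((not b and (not a or d)) iff (b or not c))).
  branch 1 (add (a and (d implies not b)), (a or ((not b and (not a or d)) iff (b or not c)))):
    (a and (d implies not b)): α-rule — add a, (d implies not b).
    (a or ((not b and (not a or d)) iff (b or not c))): β-rule — branch into a  //  ((not b and (not a or d)) iff (b or not c)).
      branch 1.1 (add a):
        (d implies not b): β-rule — branch into not d  //  not b.
          branch 1.1.1 (add not d):
            ○ open, literals {a=T, d=F}.
          branch 1.1.2 (add not b):
            ○ open, literals {a=T, b=F}.
      branch 1.2 (add ((not b and (not a or d)) iff (b or not c))):
        (d implies not b): β-rule — branch into not d  //  not b.
          branch 1.2.1 (add not d):
            ((not b and (not a or d)) iff (b or not c)): β-rule — branch into (not b and (not a or d)), (b or not c)  //  not (not b and (not a or d)), not (b or not c).
              branch 1.2.1.1 (add (not b and (not a or d)), (b or not c)):
                (not b and (not a or d)): α-rule — add not b, (not a or d).
                (b or not c): β-rule — branch into b  //  not c.
                  branch 1.2.1.1.1 (add b):
                    × closes — contains both b and not b.
                  branch 1.2.1.1.2 (add not c):
                    (not a or d): β-rule — branch into not a  //  d.
                      branch 1.2.1.1.2.1 (add not a):
                        × closes — contains both a and not a.
                      branch 1.2.1.1.2.2 (add d):
                        × closes — contains both d and not d.
              branch 1.2.1.2 (add not (not b and (not a or d)), not (b or not c)):
                not (b or not c): α-rule — add not b, not not c.
                not (not b and (not a or d)): β-rule — branch into not not b  //  not (not a or d).
                  branch 1.2.1.2.1 (add not not b):
                    × closes — contains both b and not b.
                  branch 1.2.1.2.2 (add not (not a or d)):
                    not (not a or d): α-rule — add not not a, not d.
                    ○ open, literals {a=T, b=F, c=T, d=F}.
          branch 1.2.2 (add not b):
            ((not b and (not a or d)) iff (b or not c)): β-rule — branch into (not b and (not a or d)), (b or not c)  //  not (not b and (not a or d)), not (b or not c).
              branch 1.2.2.1 (add (not b and (not a or d)), (b or not c)):
                (not b and (not a or d)): α-rule — add not b, (not a or d).
                (b or not c): β-rule — branch into b  //  not c.
                  branch 1.2.2.1.1 (add b):
                    × closes — contains both b and not b.
                  branch 1.2.2.1.2 (add not c):
                    (not a or d): β-rule — branch into not a  //  d.
                      branch 1.2.2.1.2.1 (add not a):
                        × closes — contains both a and not a.
                      branch 1.2.2.1.2.2 (add d):
                        ○ open, literals {a=T, b=F, c=F, d=T}.
              branch 1.2.2.2 (add not (not b and (not a or d)), not (b or not c)):
                not (b or not c): α-rule — add not b, not not c.
                not (not b and (not a or d)): β-rule — branch into not not b  //  not (not a or d).
                  branch 1.2.2.2.1 (add not not b):
                    × closes — contains both b and not b.
                  branch 1.2.2.2.2 (add not (not a or d)):
                    not (not a or d): α-rule — add not not a, not d.
                    ○ open, literals {a=T, b=F, c=T, d=F}.
  branch 2 (add not (a and (d implies not b)), not (a or ((not b and (not a or d)) iff (b or not c)))):
    not (a or ((not b and (not a or d)) iff (b or not c))): α-rule — add not a, not ((not b and (not a or d)) iff (b or not c)).
    not (a and (d implies not b)): β-rule — branch into not a  //  not (d implies not b).
      branch 2.1 (add not a):
        not ((not b and (not a or d)) iff (b or not c)): β-rule — branch into (not b and (not a or d)), not (b or not c)  //  not (not b and (not a or d)), (b or not c).
          branch 2.1.1 (add (not b and (not a or d)), not (b or not c)):
            (not b and (not a or d)): α-rule — add not b, (not a or d).
            not (b or not c): α-rule — add not b, not not c.
            (not a or d): β-rule — branch into not a  //  d.
              branch 2.1.1.1 (add not a):
                ○ open, literals {a=F, b=F, c=T}.
              branch 2.1.1.2 (add d):
                ○ open, literals {a=F, b=F, c=T, d=T}.
          branch 2.1.2 (add not (not b and (not a or d)), (b or not c)):
            not (not b and (not a or d)): β-rule — branch into not not b  //  not (not a or d).
              branch 2.1.2.1 (add not not b):
                (b or not c): β-rule — branch into b  //  not c.
                  branch 2.1.2.1.1 (add b):
                    ○ open, literals {a=F, b=T}.
                  branch 2.1.2.1.2 (add not c):
                    ○ open, literals {a=F, b=T, c=F}.
              branch 2.1.2.2 (add not (not a or d)):
                not (not a or d): α-rule — add not not a, not d.
                × closes — contains both a and not a.
      branch 2.2 (add not (d implies not b)):
        not (d implies not b): α-rule — add d, not not b.
        not ((not b and (not a or d)) iff (b or not c)): β-rule — branch into (not b and (not a or d)), not (b or not c)  //  not (not b and (not a or d)), (b or not c).
          branch 2.2.1 (add (not b and (not a or d)), not (b or not c)):
            (not b and (not a or d)): α-rule — add not b, (not a or d).
            × closes — contains both b and not b.
          branch 2.2.2 (add not (not b and (not a or d)), (b or not c)):
            not (not b and (not a or d)): β-rule — branch into not not b  //  not (not a or d).
              branch 2.2.2.1 (add not not b):
                (b or not c): β-rule — branch into b  //  not c.
                  branch 2.2.2.1.1 (add b):
                    ○ open, literals {a=F, b=T, d=T}.
                  branch 2.2.2.1.2 (add not c):
                    ○ open, literals {a=F, b=T, c=F, d=T}.
              branch 2.2.2.2 (add not (not a or d)):
                not (not a or d): α-rule — add not not a, not d.
                × closes — contains both a and not a.
10 branches closed, 11 open.
Each open branch fixes some atoms; the unmentioned ones are free. Counting distinct full assignments: branch {a=T, d=F} (c, e, b) contributes 8 new; branch {a=T, b=F} (c, e, d) contributes 4 new; branch {a=T, b=F, c=T, d=F} (e) contributes 0 new; branch {a=T, b=F, c=F, d=T} (e) contributes 0 new; branch {a=T, b=F, c=T, d=F} (e) contributes 0 new; branch {a=F, b=F, c=T} (e, d) contributes 4 new; branch {a=F, b=F, c=T, d=T} (e) contributes 0 new; branch {a=F, b=T} (c, e, d) contributes 8 new; branch {a=F, b=T, c=F} (e, d) contributes 0 new; branch {a=F, b=T, d=T} (c, e) contributes 0 new; branch {a=F, b=T, c=F, d=T} (e) contributes 0 new. Total: 24.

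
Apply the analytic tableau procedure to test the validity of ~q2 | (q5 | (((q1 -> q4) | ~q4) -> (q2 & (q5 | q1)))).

Not valid

Assume the negation and expand:
Initial set: {F (~q2 | (q5 | (((q1 -> q4) | ~q4) -> (q2 & (q5 | q1)))))}.
F (~q2 | (q5 | (((q1 -> q4) | ~q4) -> (q2 & (q5 | q1))))): α-rule — add F ~q2, F (q5 | (((q1 -> q4) | ~q4) -> (q2 & (q5 | q1)))).
F (q5 | (((q1 -> q4) | ~q4) -> (q2 & (q5 | q1)))): α-rule — add F q5, F (((q1 -> q4) | ~q4) -> (q2 & (q5 | q1))).
F (((q1 -> q4) | ~q4) -> (q2 & (q5 | q1))): α-rule — add T ((q1 -> q4) | ~q4), F (q2 & (q5 | q1)).
T ((q1 -> q4) | ~q4): β-rule — branch into T (q1 -> q4)  //  T ~q4.
  branch 1 (add T (q1 -> q4)):
    F (q2 & (q5 | q1)): β-rule — branch into F q2  //  F (q5 | q1).
      branch 1.1 (add F q2):
        × closes — contains both q2 and ~q2.
      branch 1.2 (add F (q5 | q1)):
        F (q5 | q1): α-rule — add F q5, F q1.
        T (q1 -> q4): β-rule — branch into F q1  //  T q4.
          branch 1.2.1 (add F q1):
            ○ open, literals {q1=0, q2=1, q5=0}.
          branch 1.2.2 (add T q4):
            ○ open, literals {q1=0, q2=1, q4=1, q5=0}.
  branch 2 (add T ~q4):
    F (q2 & (q5 | q1)): β-rule — branch into F q2  //  F (q5 | q1).
      branch 2.1 (add F q2):
        × closes — contains both q2 and ~q2.
      branch 2.2 (add F (q5 | q1)):
        F (q5 | q1): α-rule — add F q5, F q1.
        ○ open, literals {q1=0, q2=1, q4=0, q5=0}.
2 branches closed, 3 open.
An open branch gives a countermodel: q1=0, q2=1, q5=0 (unmentioned atoms arbitrary); under it the original formula is false.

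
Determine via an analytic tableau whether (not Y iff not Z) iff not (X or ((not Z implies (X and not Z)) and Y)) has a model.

Satisfiable

Initial set: {((not Y iff not Z) iff not (X or ((not Z implies (X and not Z)) and Y)))}.
((not Y iff not Z) iff not (X or ((not Z implies (X and not Z)) and Y))): β-rule — branch into (not Y iff not Z), not (X or ((not Z implies (X and not Z)) and Y))  //  not (not Y iff not Z), not not (X or ((not Z implies (X and not Z)) and Y)).
  branch 1 (add (not Y iff not Z), not (X or ((not Z implies (X and not Z)) and Y))):
    not (X or ((not Z implies (X and not Z)) and Y)): α-rule — add not X, not ((not Z implies (X and not Z)) and Y).
    (not Y iff not Z): β-rule — branch into not Y, not Z  //  not not Y, not not Z.
      branch 1.1 (add not Y, not Z):
        not ((not Z implies (X and not Z)) and Y): β-rule — branch into not (not Z implies (X and not Z))  //  not Y.
          branch 1.1.1 (add not (not Z implies (X and not Z))):
            not (not Z implies (X and not Z)): α-rule — add not Z, not (X and not Z).
            not (X and not Z): β-rule — branch into not X  //  not not Z.
              branch 1.1.1.1 (add not X):
                ○ open, literals {X=0, Y=0, Z=0}.
              branch 1.1.1.2 (add not not Z):
                × closes — contains both Z and not Z.
          branch 1.1.2 (add not Y):
            ○ open, literals {X=0, Y=0, Z=0}.
      branch 1.2 (add not not Y, not not Z):
        not ((not Z implies (X and not Z)) and Y): β-rule — branch into not (not Z implies (X and not Z))  //  not Y.
          branch 1.2.1 (add not (not Z implies (X and not Z))):
            not (not Z implies (X and not Z)): α-rule — add not Z, not (X and not Z).
            × closes — contains both Z and not Z.
          branch 1.2.2 (add not Y):
            × closes — contains both Y and not Y.
  branch 2 (add not (not Y iff not Z), not not (X or ((not Z implies (X and not Z)) and Y))):
    not (not Y iff not Z): β-rule — branch into not Y, not not Z  //  not not Y, not Z.
      branch 2.1 (add not Y, not not Z):
        not not (X or ((not Z implies (X and not Z)) and Y)): β-rule — branch into X  //  ((not Z implies (X and not Z)) and Y).
          branch 2.1.1 (add X):
            ○ open, literals {X=1, Y=0, Z=1}.
          branch 2.1.2 (add ((not Z implies (X and not Z)) and Y)):
            ((not Z implies (X and not Z)) and Y): α-rule — add (not Z implies (X and not Z)), Y.
            × closes — contains both Y and not Y.
      branch 2.2 (add not not Y, not Z):
        not not (X or ((not Z implies (X and not Z)) and Y)): β-rule — branch into X  //  ((not Z implies (X and not Z)) and Y).
          branch 2.2.1 (add X):
            ○ open, literals {X=1, Y=1, Z=0}.
          branch 2.2.2 (add ((not Z implies (X and not Z)) and Y)):
            ((not Z implies (X and not Z)) and Y): α-rule — add (not Z implies (X and not Z)), Y.
            (not Z implies (X and not Z)): β-rule — branch into not not Z  //  (X and not Z).
              branch 2.2.2.1 (add not not Z):
                × closes — contains both Z and not Z.
              branch 2.2.2.2 (add (X and not Z)):
                (X and not Z): α-rule — add X, not Z.
                ○ open, literals {X=1, Y=1, Z=0}.
5 branches closed, 5 open.
An open branch gives a satisfying assignment: X=0, Y=0, Z=0.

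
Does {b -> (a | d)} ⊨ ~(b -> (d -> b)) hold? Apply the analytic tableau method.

No

Initial set: {(b -> (a | d)); ~~(b -> (d -> b))}.
(b -> (a | d)): β-rule — branch into ~b  //  (a | d).
  branch 1 (add ~b):
    ~~(b -> (d -> b)): β-rule — branch into ~b  //  (d -> b).
      branch 1.1 (add ~b):
        ○ open, literals {b=false}.
      branch 1.2 (add (d -> b)):
        (d -> b): β-rule — branch into ~d  //  b.
          branch 1.2.1 (add ~d):
            ○ open, literals {b=false, d=false}.
          branch 1.2.2 (add b):
            × closes — contains both b and ~b.
  branch 2 (add (a | d)):
    ~~(b -> (d -> b)): β-rule — branch into ~b  //  (d -> b).
      branch 2.1 (add ~b):
        (a | d): β-rule — branch into a  //  d.
          branch 2.1.1 (add a):
            ○ open, literals {a=true, b=false}.
          branch 2.1.2 (add d):
            ○ open, literals {b=false, d=true}.
      branch 2.2 (add (d -> b)):
        (a | d): β-rule — branch into a  //  d.
          branch 2.2.1 (add a):
            (d -> b): β-rule — branch into ~d  //  b.
              branch 2.2.1.1 (add ~d):
                ○ open, literals {a=true, d=false}.
              branch 2.2.1.2 (add b):
                ○ open, literals {a=true, b=true}.
          branch 2.2.2 (add d):
            (d -> b): β-rule — branch into ~d  //  b.
              branch 2.2.2.1 (add ~d):
                × closes — contains both d and ~d.
              branch 2.2.2.2 (add b):
                ○ open, literals {b=true, d=true}.
2 branches closed, 7 open.
An open branch gives a countermodel: b=false (unmentioned atoms arbitrary); the premises hold there but the conclusion fails.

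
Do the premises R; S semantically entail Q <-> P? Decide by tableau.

No

Initial set: {R; S; ~(Q <-> P)}.
~(Q <-> P): β-rule — branch into Q, ~P  //  ~Q, P.
  branch 1 (add Q, ~P):
    ○ open, literals {P=0, Q=1, R=1, S=1}.
  branch 2 (add ~Q, P):
    ○ open, literals {P=1, Q=0, R=1, S=1}.
0 branches closed, 2 open.
An open branch gives a countermodel: P=0, Q=1, R=1, S=1 (unmentioned atoms arbitrary); the premises hold there but the conclusion fails.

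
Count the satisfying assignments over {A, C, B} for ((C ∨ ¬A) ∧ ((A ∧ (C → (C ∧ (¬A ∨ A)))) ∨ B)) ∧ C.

3

Initial set: {(((C ∨ ¬A) ∧ ((A ∧ (C → (C ∧ (¬A ∨ A)))) ∨ B)) ∧ C)}.
(((C ∨ ¬A) ∧ ((A ∧ (C → (C ∧ (¬A ∨ A)))) ∨ B)) ∧ C): α-rule — add ((C ∨ ¬A) ∧ ((A ∧ (C → (C ∧ (¬A ∨ A)))) ∨ B)), C.
((C ∨ ¬A) ∧ ((A ∧ (C → (C ∧ (¬A ∨ A)))) ∨ B)): α-rule — add (C ∨ ¬A), ((A ∧ (C → (C ∧ (¬A ∨ A)))) ∨ B).
(C ∨ ¬A): β-rule — branch into C  //  ¬A.
  branch 1 (add C):
    ((A ∧ (C → (C ∧ (¬A ∨ A)))) ∨ B): β-rule — branch into (A ∧ (C → (C ∧ (¬A ∨ A))))  //  B.
      branch 1.1 (add (A ∧ (C → (C ∧ (¬A ∨ A))))):
        (A ∧ (C → (C ∧ (¬A ∨ A)))): α-rule — add A, (C → (C ∧ (¬A ∨ A))).
        (C → (C ∧ (¬A ∨ A))): β-rule — branch into ¬C  //  (C ∧ (¬A ∨ A)).
          branch 1.1.1 (add ¬C):
            × closes — contains both C and ¬C.
          branch 1.1.2 (add (C ∧ (¬A ∨ A))):
            (C ∧ (¬A ∨ A)): α-rule — add C, (¬A ∨ A).
            (¬A ∨ A): β-rule — branch into ¬A  //  A.
              branch 1.1.2.1 (add ¬A):
                × closes — contains both A and ¬A.
              branch 1.1.2.2 (add A):
                ○ open, literals {A=T, C=T}.
      branch 1.2 (add B):
        ○ open, literals {B=T, C=T}.
  branch 2 (add ¬A):
    ((A ∧ (C → (C ∧ (¬A ∨ A)))) ∨ B): β-rule — branch into (A ∧ (C → (C ∧ (¬A ∨ A))))  //  B.
      branch 2.1 (add (A ∧ (C → (C ∧ (¬A ∨ A))))):
        (A ∧ (C → (C ∧ (¬A ∨ A)))): α-rule — add A, (C → (C ∧ (¬A ∨ A))).
        × closes — contains both A and ¬A.
      branch 2.2 (add B):
        ○ open, literals {A=F, B=T, C=T}.
3 branches closed, 3 open.
Each open branch fixes some atoms; the unmentioned ones are free. Counting distinct full assignments: branch {A=T, C=T} (B) contributes 2 new; branch {B=T, C=T} (A) contributes 1 new; branch {A=F, B=T, C=T} (none free) contributes 0 new. Total: 3.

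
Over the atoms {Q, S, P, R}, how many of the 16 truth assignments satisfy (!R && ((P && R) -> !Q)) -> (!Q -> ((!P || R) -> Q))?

Initial set: {((!R && ((P && R) -> !Q)) -> (!Q -> ((!P || R) -> Q)))}.
((!R && ((P && R) -> !Q)) -> (!Q -> ((!P || R) -> Q))): β-rule — branch into !(!R && ((P && R) -> !Q))  //  (!Q -> ((!P || R) -> Q)).
  branch 1 (add !(!R && ((P && R) -> !Q))):
    !(!R && ((P && R) -> !Q)): β-rule — branch into !!R  //  !((P && R) -> !Q).
      branch 1.1 (add !!R):
        ○ open, literals {R=true}.
      branch 1.2 (add !((P && R) -> !Q)):
        !((P && R) -> !Q): α-rule — add (P && R), !!Q.
        (P && R): α-rule — add P, R.
        ○ open, literals {P=true, Q=true, R=true}.
  branch 2 (add (!Q -> ((!P || R) -> Q))):
    (!Q -> ((!P || R) -> Q)): β-rule — branch into !!Q  //  ((!P || R) -> Q).
      branch 2.1 (add !!Q):
        ○ open, literals {Q=true}.
      branch 2.2 (add ((!P || R) -> Q)):
        ((!P || R) -> Q): β-rule — branch into !(!P || R)  //  Q.
          branch 2.2.1 (add !(!P || R)):
            !(!P || R): α-rule — add !!P, !R.
            ○ open, literals {P=true, R=false}.
          branch 2.2.2 (add Q):
            ○ open, literals {Q=true}.
0 branches closed, 5 open.
Each open branch fixes some atoms; the unmentioned ones are free. Counting distinct full assignments: branch {R=true} (Q, S, P) contributes 8 new; branch {P=true, Q=true, R=true} (S) contributes 0 new; branch {Q=true} (S, P, R) contributes 4 new; branch {P=true, R=false} (Q, S) contributes 2 new; branch {Q=true} (S, P, R) contributes 0 new. Total: 14.

14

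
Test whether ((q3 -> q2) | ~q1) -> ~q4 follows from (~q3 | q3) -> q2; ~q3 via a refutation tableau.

No

Initial set: {((~q3 | q3) -> q2); ~q3; ~(((q3 -> q2) | ~q1) -> ~q4)}.
~(((q3 -> q2) | ~q1) -> ~q4): α-rule — add ((q3 -> q2) | ~q1), ~~q4.
((~q3 | q3) -> q2): β-rule — branch into ~(~q3 | q3)  //  q2.
  branch 1 (add ~(~q3 | q3)):
    ~(~q3 | q3): α-rule — add ~~q3, ~q3.
    × closes — contains both q3 and ~q3.
  branch 2 (add q2):
    ((q3 -> q2) | ~q1): β-rule — branch into (q3 -> q2)  //  ~q1.
      branch 2.1 (add (q3 -> q2)):
        (q3 -> q2): β-rule — branch into ~q3  //  q2.
          branch 2.1.1 (add ~q3):
            ○ open, literals {q2=true, q3=false, q4=true}.
          branch 2.1.2 (add q2):
            ○ open, literals {q2=true, q3=false, q4=true}.
      branch 2.2 (add ~q1):
        ○ open, literals {q1=false, q2=true, q3=false, q4=true}.
1 branch closed, 3 open.
An open branch gives a countermodel: q2=true, q3=false, q4=true (unmentioned atoms arbitrary); the premises hold there but the conclusion fails.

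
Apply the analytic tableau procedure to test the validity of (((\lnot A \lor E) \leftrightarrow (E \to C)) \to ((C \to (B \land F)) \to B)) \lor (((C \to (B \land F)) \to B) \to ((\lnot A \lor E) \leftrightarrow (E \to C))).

Assume the negation and expand:
Initial set: {\lnot ((((\lnot A \lor E) \leftrightarrow (E \to C)) \to ((C \to (B \land F)) \to B)) \lor (((C \to (B \land F)) \to B) \to ((\lnot A \lor E) \leftrightarrow (E \to C))))}.
\lnot ((((\lnot A \lor E) \leftrightarrow (E \to C)) \to ((C \to (B \land F)) \to B)) \lor (((C \to (B \land F)) \to B) \to ((\lnot A \lor E) \leftrightarrow (E \to C)))): α-rule — add \lnot (((\lnot A \lor E) \leftrightarrow (E \to C)) \to ((C \to (B \land F)) \to B)), \lnot (((C \to (B \land F)) \to B) \to ((\lnot A \lor E) \leftrightarrow (E \to C))).
\lnot (((\lnot A \lor E) \leftrightarrow (E \to C)) \to ((C \to (B \land F)) \to B)): α-rule — add ((\lnot A \lor E) \leftrightarrow (E \to C)), \lnot ((C \to (B \land F)) \to B).
\lnot (((C \to (B \land F)) \to B) \to ((\lnot A \lor E) \leftrightarrow (E \to C))): α-rule — add ((C \to (B \land F)) \to B), \lnot ((\lnot A \lor E) \leftrightarrow (E \to C)).
\lnot ((C \to (B \land F)) \to B): α-rule — add (C \to (B \land F)), \lnot B.
((\lnot A \lor E) \leftrightarrow (E \to C)): β-rule — branch into (\lnot A \lor E), (E \to C)  //  \lnot (\lnot A \lor E), \lnot (E \to C).
  branch 1 (add (\lnot A \lor E), (E \to C)):
    ((C \to (B \land F)) \to B): β-rule — branch into \lnot (C \to (B \land F))  //  B.
      branch 1.1 (add \lnot (C \to (B \land F))):
        \lnot (C \to (B \land F)): α-rule — add C, \lnot (B \land F).
        \lnot ((\lnot A \lor E) \leftrightarrow (E \to C)): β-rule — branch into (\lnot A \lor E), \lnot (E \to C)  //  \lnot (\lnot A \lor E), (E \to C).
          branch 1.1.1 (add (\lnot A \lor E), \lnot (E \to C)):
            \lnot (E \to C): α-rule — add E, \lnot C.
            × closes — contains both C and \lnot C.
          branch 1.1.2 (add \lnot (\lnot A \lor E), (E \to C)):
            \lnot (\lnot A \lor E): α-rule — add \lnot \lnot A, \lnot E.
            (C \to (B \land F)): β-rule — branch into \lnot C  //  (B \land F).
              branch 1.1.2.1 (add \lnot C):
                × closes — contains both C and \lnot C.
              branch 1.1.2.2 (add (B \land F)):
                (B \land F): α-rule — add B, F.
                × closes — contains both B and \lnot B.
      branch 1.2 (add B):
        × closes — contains both B and \lnot B.
  branch 2 (add \lnot (\lnot A \lor E), \lnot (E \to C)):
    \lnot (\lnot A \lor E): α-rule — add \lnot \lnot A, \lnot E.
    \lnot (E \to C): α-rule — add E, \lnot C.
    × closes — contains both E and \lnot E.
All 5 branches close.
Every branch closed, so the negation is unsatisfiable and the formula is valid.

Valid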